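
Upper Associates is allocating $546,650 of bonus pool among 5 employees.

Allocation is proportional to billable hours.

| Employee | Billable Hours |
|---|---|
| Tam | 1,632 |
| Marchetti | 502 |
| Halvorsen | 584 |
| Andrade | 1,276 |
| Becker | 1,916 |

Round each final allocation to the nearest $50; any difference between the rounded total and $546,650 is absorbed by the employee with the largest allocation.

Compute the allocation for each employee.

Tam: $150,950 | Marchetti: $46,450 | Halvorsen: $54,000 | Andrade: $118,000 | Becker: $177,250

Total billable hours = 5,910.
Pro-rata amounts: Tam 1,632/5,910 × $546,650 = 150,953.10; Marchetti 502/5,910 × $546,650 = 46,432.88; Halvorsen 584/5,910 × $546,650 = 54,017.53; Andrade 1,276/5,910 × $546,650 = 118,024.60; Becker 1,916/5,910 × $546,650 = 177,221.90.
After rounding ($50): Tam $150,950; Marchetti $46,450; Halvorsen $54,000; Andrade $118,000; Becker $177,200. Sum = $546,600.
Difference $546,650 − $546,600 = +$50 applied to largest allocation (Becker): Becker becomes $177,250.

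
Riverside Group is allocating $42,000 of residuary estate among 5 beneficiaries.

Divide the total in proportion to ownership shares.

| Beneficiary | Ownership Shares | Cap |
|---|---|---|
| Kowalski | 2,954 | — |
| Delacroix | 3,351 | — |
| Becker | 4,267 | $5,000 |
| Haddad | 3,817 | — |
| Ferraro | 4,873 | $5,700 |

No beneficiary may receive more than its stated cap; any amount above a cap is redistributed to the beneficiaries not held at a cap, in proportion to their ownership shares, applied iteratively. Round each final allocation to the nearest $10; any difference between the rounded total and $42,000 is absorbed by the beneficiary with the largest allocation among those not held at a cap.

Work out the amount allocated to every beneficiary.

Kowalski: $9,130 · Delacroix: $10,360 · Becker: $5,000 · Haddad: $11,810 · Ferraro: $5,700

Combined ownership shares = 19,262.
Proportional shares (ignoring caps): Kowalski 6,441.08; Delacroix 7,306.72; Becker 9,304.02; Haddad 8,322.81; Ferraro 10,625.38.
Capped: Becker ($5,000), Ferraro ($5,700); residual $31,300 reallocated over remaining ownership shares 10,122.
Shares after redistribution: Kowalski 9,134.58 → $9,130; Delacroix 10,362.21 → $10,360; Haddad 11,803.21 → $11,800.
Rounding difference +$10 applied to Haddad → $11,810.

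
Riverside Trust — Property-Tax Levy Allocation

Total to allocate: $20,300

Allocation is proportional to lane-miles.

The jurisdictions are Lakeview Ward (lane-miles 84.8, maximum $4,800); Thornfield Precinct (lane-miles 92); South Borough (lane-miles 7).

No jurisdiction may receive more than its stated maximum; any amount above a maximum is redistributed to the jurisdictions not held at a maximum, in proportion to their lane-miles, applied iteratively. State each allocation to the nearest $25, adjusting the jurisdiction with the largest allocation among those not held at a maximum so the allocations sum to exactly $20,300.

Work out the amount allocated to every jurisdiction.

Total lane-miles = 183.8.
Proportional shares (ignoring caps): Lakeview Ward 9,365.83; Thornfield Precinct 10,161.04; South Borough 773.12.
Cap binds for Lakeview Ward ($4,800); balance $15,500 reallocated over remaining lane-miles 99.
Redistributed shares: Thornfield Precinct 14,404.04 → $14,400; South Borough 1,095.96 → $1,100.

Lakeview Ward: $4,800 | Thornfield Precinct: $14,400 | South Borough: $1,100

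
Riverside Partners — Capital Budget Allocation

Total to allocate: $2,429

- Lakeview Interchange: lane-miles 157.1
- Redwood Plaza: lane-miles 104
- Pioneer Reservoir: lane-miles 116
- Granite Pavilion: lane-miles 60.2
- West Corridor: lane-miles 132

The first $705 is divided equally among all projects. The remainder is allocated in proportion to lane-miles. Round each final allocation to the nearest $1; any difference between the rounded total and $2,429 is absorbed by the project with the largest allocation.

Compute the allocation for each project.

First tranche $705 split equally: $141 each.
Remainder $1,724 by lane-miles (total 569.3): Lakeview Interchange 475.74 → $476; Redwood Plaza 314.94 → $315; Pioneer Reservoir 351.28 → $351; Granite Pavilion 182.30 → $182; West Corridor 399.73 → $400.
Totals: Lakeview Interchange $141 + $476 = $617; Redwood Plaza $141 + $315 = $456; Pioneer Reservoir $141 + $351 = $492; Granite Pavilion $141 + $182 = $323; West Corridor $141 + $400 = $541.

Lakeview Interchange: $617; Redwood Plaza: $456; Pioneer Reservoir: $492; Granite Pavilion: $323; West Corridor: $541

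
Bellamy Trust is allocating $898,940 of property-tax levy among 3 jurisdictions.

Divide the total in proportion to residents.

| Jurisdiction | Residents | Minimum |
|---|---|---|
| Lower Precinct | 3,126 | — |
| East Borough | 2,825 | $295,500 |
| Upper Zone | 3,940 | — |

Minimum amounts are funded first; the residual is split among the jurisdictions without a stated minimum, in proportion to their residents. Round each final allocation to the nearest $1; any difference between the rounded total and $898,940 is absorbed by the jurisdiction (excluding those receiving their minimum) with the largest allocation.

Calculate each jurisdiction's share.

Lower Precinct: $266,962 | East Borough: $295,500 | Upper Zone: $336,478

Guaranteed amounts: East Borough $295,500. Balance $603,440.
Balance split over remaining residents 7,066: Lower Precinct 266,961.99 → $266,962; Upper Zone 336,478.01 → $336,478.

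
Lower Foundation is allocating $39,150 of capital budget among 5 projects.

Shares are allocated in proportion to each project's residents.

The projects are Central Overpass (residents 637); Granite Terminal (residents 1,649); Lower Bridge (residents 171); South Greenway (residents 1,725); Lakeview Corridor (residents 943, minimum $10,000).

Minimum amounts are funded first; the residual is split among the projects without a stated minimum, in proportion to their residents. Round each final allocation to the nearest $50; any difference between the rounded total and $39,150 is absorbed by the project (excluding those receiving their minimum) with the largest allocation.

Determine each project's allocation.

Guaranteed amounts: Lakeview Corridor $10,000. Remaining pool $29,150.
Remaining pool split over remaining residents 4,182: Central Overpass 4,440.11 → $4,450; Granite Terminal 11,494.11 → $11,500; Lower Bridge 1,191.93 → $1,200; South Greenway 12,023.85 → $12,000.

Central Overpass: $4,450 · Granite Terminal: $11,500 · Lower Bridge: $1,200 · South Greenway: $12,000 · Lakeview Corridor: $10,000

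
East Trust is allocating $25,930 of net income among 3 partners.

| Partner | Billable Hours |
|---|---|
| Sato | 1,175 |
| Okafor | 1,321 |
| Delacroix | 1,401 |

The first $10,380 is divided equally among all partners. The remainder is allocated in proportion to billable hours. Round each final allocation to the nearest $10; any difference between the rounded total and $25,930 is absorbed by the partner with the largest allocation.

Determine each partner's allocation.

$10,380 shared equally gives $3,460 per partner.
Remainder $15,550 by billable hours (total 3,897): Sato 4,688.54 → $4,690; Okafor 5,271.12 → $5,270; Delacroix 5,590.34 → $5,590.
Totals: Sato $3,460 + $4,690 = $8,150; Okafor $3,460 + $5,270 = $8,730; Delacroix $3,460 + $5,590 = $9,050.

Sato: $8,150; Okafor: $8,730; Delacroix: $9,050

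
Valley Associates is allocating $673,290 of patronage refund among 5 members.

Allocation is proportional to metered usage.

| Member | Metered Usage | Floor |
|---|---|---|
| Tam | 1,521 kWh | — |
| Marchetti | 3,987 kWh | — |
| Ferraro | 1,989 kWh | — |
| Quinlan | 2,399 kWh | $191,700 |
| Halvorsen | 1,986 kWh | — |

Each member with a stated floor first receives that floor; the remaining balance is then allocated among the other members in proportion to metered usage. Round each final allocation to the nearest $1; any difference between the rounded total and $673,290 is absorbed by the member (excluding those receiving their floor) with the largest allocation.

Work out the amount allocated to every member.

Minimums first: Quinlan $191,700. Remaining pool $481,590.
Remaining pool split over remaining metered usage 9,483: Tam 77,243.32 → $77,243; Marchetti 202,478.05 → $202,478; Ferraro 101,010.49 → $101,010; Halvorsen 100,858.14 → $100,858.
Rounding difference +$1 applied to Marchetti → $202,479.

Tam: $77,243; Marchetti: $202,479; Ferraro: $101,010; Quinlan: $191,700; Halvorsen: $100,858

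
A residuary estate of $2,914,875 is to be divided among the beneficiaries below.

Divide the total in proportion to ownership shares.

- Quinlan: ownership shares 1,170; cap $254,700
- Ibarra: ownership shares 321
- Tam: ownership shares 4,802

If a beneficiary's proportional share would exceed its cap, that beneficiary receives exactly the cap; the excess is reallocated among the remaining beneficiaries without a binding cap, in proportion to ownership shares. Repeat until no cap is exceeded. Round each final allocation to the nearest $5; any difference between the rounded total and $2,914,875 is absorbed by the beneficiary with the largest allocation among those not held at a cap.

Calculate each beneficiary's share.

Quinlan: $254,700; Ibarra: $166,685; Tam: $2,493,490

Ownership shares total: 6,293.
Proportional shares (ignoring caps): Quinlan 541,936.08; Ibarra 148,685.03; Tam 2,224,253.89.
Capped: Quinlan ($254,700); remaining pool $2,660,175 reallocated over remaining ownership shares 5,123.
Shares after redistribution: Ibarra 166,682.84 → $166,685; Tam 2,493,492.16 → $2,493,490.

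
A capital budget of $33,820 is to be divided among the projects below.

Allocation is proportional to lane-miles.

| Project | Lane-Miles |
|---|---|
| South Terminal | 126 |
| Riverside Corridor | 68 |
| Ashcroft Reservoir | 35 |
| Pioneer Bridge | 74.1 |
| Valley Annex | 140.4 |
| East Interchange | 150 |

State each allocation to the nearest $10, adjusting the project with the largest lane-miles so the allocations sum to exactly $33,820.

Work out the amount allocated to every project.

South Terminal: $7,180 · Riverside Corridor: $3,870 · Ashcroft Reservoir: $1,990 · Pioneer Bridge: $4,220 · Valley Annex: $8,000 · East Interchange: $8,560

Combined lane-miles = 593.5.
Pro-rata amounts: South Terminal 126/593.5 × $33,820 = 7,179.98; Riverside Corridor 68/593.5 × $33,820 = 3,874.91; Ashcroft Reservoir 35/593.5 × $33,820 = 1,994.44; Pioneer Bridge 74.1/593.5 × $33,820 = 4,222.51; Valley Annex 140.4/593.5 × $33,820 = 8,000.55; East Interchange 150/593.5 × $33,820 = 8,547.60.
After rounding ($10): South Terminal $7,180; Riverside Corridor $3,870; Ashcroft Reservoir $1,990; Pioneer Bridge $4,220; Valley Annex $8,000; East Interchange $8,550. Sum = $33,810.
Difference $33,820 − $33,810 = +$10 applied to largest lane-miles (East Interchange): East Interchange becomes $8,560.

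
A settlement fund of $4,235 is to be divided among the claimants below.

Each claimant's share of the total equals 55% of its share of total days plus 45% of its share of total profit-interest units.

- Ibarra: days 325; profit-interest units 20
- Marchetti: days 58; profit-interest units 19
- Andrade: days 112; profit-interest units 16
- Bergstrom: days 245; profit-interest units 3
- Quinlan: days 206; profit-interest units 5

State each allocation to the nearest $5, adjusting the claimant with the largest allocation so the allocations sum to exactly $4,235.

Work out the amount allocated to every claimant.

Days total 946; profit-interest units total 63.
Composite weights (55% days + 45% profit-interest units): Ibarra 0.3318; Marchetti 0.1694; Andrade 0.1794; Bergstrom 0.1639; Quinlan 0.1555.
Pro-rata amounts: Ibarra 1,405.22; Marchetti 717.56; Andrade 759.77; Bergstrom 693.99; Quinlan 658.47.
At nearest $5: Ibarra $1,405; Marchetti $720; Andrade $760; Bergstrom $695; Quinlan $660. Sum = $4,240.
Difference $4,235 − $4,240 = −$5 applied to largest allocation (Ibarra): Ibarra becomes $1,400.

Ibarra: $1,400; Marchetti: $720; Andrade: $760; Bergstrom: $695; Quinlan: $660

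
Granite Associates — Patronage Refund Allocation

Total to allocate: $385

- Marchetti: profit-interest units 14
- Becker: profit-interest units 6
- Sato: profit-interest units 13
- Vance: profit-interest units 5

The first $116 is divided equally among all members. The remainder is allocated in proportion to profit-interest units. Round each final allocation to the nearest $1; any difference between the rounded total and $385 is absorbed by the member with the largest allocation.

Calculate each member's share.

$116 shared equally gives $29 per member.
Remainder $269 by profit-interest units (total 38): Marchetti 99.11 → $99; Becker 42.47 → $42; Sato 92.03 → $92; Vance 35.39 → $35.
Rounding difference +$1 on remainder applied to Marchetti.
Totals: Marchetti $29 + $100 = $129; Becker $29 + $42 = $71; Sato $29 + $92 = $121; Vance $29 + $35 = $64.

Marchetti: $129 | Becker: $71 | Sato: $121 | Vance: $64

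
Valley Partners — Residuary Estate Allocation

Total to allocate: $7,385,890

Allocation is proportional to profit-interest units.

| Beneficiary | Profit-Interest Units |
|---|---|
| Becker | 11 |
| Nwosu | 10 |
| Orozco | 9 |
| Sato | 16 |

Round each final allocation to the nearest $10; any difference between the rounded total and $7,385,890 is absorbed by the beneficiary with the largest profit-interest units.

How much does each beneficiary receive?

Profit-interest units total: 46.
Proportional shares: Becker 11/46 × $7,385,890 = 1,766,191.09; Nwosu 10/46 × $7,385,890 = 1,605,628.26; Orozco 9/46 × $7,385,890 = 1,445,065.43; Sato 16/46 × $7,385,890 = 2,569,005.22.
At nearest $10: Becker $1,766,190; Nwosu $1,605,630; Orozco $1,445,070; Sato $2,569,010. Sum = $7,385,900.
Difference $7,385,890 − $7,385,900 = −$10 applied to largest profit-interest units (Sato): Sato becomes $2,569,000.

Becker: $1,766,190; Nwosu: $1,605,630; Orozco: $1,445,070; Sato: $2,569,000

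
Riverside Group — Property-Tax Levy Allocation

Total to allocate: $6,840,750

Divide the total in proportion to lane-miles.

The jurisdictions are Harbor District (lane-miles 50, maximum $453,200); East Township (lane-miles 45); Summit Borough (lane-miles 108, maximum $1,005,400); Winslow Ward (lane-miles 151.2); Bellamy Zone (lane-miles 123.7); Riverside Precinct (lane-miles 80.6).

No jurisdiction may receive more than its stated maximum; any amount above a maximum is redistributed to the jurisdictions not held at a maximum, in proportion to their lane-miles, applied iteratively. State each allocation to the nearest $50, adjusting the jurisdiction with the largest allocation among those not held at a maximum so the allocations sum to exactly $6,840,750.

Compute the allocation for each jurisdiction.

Combined lane-miles = 558.5.
Pro-rata shares before constraints: Harbor District 612,421.67; East Township 551,179.50; Summit Borough 1,322,830.80; Winslow Ward 1,851,963.12; Bellamy Zone 1,515,131.20; Riverside Precinct 987,223.72.
Held at cap: Harbor District ($453,200), Summit Borough ($1,005,400); residual $5,382,150 reallocated over remaining lane-miles 400.5.
Shares after redistribution: East Township 604,735.96 → $604,750; Winslow Ward 2,031,912.81 → $2,031,900; Bellamy Zone 1,662,351.95 → $1,662,350; Riverside Precinct 1,083,149.29 → $1,083,150.

Harbor District: $453,200 | East Township: $604,750 | Summit Borough: $1,005,400 | Winslow Ward: $2,031,900 | Bellamy Zone: $1,662,350 | Riverside Precinct: $1,083,150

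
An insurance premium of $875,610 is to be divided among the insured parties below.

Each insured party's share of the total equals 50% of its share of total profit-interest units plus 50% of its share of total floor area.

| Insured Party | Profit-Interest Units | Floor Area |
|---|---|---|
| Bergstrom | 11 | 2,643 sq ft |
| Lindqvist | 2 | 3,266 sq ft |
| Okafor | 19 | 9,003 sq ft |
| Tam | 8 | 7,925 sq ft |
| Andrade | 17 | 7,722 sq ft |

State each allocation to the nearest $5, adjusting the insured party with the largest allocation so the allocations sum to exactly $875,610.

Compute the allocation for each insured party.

Totals — profit-interest units 57, floor area 30,559.
Blended shares (50% profit-interest units + 50% floor area): Bergstrom 0.1397; Lindqvist 0.0710; Okafor 0.3140; Tam 0.1998; Andrade 0.2755.
Raw shares: Bergstrom 122,353.75; Lindqvist 62,152.09; Okafor 274,916.92; Tam 174,984.21; Andrade 241,203.03.
Rounded to nearest $5: Bergstrom $122,355; Lindqvist $62,150; Okafor $274,915; Tam $174,985; Andrade $241,205. Sum = $875,610.
Sum already equals the total — no adjustment.

Bergstrom: $122,355 · Lindqvist: $62,150 · Okafor: $274,915 · Tam: $174,985 · Andrade: $241,205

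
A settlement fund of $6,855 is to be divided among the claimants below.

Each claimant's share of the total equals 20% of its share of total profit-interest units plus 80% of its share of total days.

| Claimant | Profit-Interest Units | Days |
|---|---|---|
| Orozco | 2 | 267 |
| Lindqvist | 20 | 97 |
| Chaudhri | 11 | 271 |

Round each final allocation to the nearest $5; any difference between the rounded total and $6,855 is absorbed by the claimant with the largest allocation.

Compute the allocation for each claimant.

Orozco: $2,390 · Lindqvist: $1,670 · Chaudhri: $2,795

Totals — profit-interest units 33, days 635.
Blended shares (20% profit-interest units + 80% days): Orozco 0.3485; Lindqvist 0.2434; Chaudhri 0.4081.
Pro-rata amounts: Orozco 2,388.96; Lindqvist 1,668.62; Chaudhri 2,797.42.
At nearest $5: Orozco $2,390; Lindqvist $1,670; Chaudhri $2,795. Sum = $6,855.
Rounded total matches; no reconciliation needed.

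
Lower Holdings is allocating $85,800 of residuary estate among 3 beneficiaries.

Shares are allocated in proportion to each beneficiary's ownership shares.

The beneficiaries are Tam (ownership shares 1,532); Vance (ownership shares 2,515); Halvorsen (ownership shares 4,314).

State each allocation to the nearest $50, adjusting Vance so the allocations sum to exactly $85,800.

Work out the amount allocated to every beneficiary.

Ownership shares total: 8,361.
Unrounded shares: Tam 1,532/8,361 × $85,800 = 15,721.28; Vance 2,515/8,361 × $85,800 = 25,808.75; Halvorsen 4,314/8,361 × $85,800 = 44,269.97.
At nearest $50: Tam $15,700; Vance $25,800; Halvorsen $44,250. Sum = $85,750.
Difference $85,800 − $85,750 = +$50 applied to Vance: Vance becomes $25,850.

Tam: $15,700; Vance: $25,850; Halvorsen: $44,250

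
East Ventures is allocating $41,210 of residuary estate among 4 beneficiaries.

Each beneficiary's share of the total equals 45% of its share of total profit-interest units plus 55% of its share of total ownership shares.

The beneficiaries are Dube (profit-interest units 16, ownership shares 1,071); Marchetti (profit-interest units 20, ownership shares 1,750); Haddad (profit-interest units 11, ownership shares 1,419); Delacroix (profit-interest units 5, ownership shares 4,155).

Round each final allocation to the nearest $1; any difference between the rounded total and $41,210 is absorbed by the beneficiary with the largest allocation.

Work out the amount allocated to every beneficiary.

Totals — profit-interest units 52, ownership shares 8,395.
Blended shares (45% profit-interest units + 55% ownership shares): Dube 0.2086; Marchetti 0.2877; Haddad 0.1882; Delacroix 0.3155.
Pro-rata amounts: Dube 8,597.57; Marchetti 11,857.29; Haddad 7,754.01; Delacroix 13,001.13.
At nearest $1: Dube $8,598; Marchetti $11,857; Haddad $7,754; Delacroix $13,001. Sum = $41,210.
Sum already equals the total — no adjustment.

Dube: $8,598 | Marchetti: $11,857 | Haddad: $7,754 | Delacroix: $13,001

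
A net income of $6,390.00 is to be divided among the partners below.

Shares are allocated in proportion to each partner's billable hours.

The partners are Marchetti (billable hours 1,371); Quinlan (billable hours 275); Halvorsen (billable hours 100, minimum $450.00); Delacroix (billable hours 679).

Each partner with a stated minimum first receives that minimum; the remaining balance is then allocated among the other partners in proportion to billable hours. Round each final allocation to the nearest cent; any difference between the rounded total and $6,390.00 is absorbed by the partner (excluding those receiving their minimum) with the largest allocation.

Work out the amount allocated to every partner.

Fund the minimums — Halvorsen $450.00. Residual $5,940.00.
Residual split over remaining billable hours 2,325: Marchetti 3,502.6839 → $3,502.68; Quinlan 702.5806 → $702.58; Delacroix 1,734.7355 → $1,734.74.

Marchetti: $3,502.68 | Quinlan: $702.58 | Halvorsen: $450.00 | Delacroix: $1,734.74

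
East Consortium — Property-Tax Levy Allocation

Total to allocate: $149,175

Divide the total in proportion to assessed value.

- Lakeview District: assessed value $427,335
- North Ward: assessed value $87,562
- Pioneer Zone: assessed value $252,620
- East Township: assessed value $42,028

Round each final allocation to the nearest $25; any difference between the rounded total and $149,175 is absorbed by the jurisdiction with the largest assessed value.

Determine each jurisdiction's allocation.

Combined assessed value = 427,335 + 87,562 + 252,620 + 42,028 = 809,545.
Raw shares: Lakeview District 78,745.10; North Ward 16,135.07; Pioneer Zone 46,550.33; East Township 7,744.51.
Rounded to nearest $25: Lakeview District $78,750; North Ward $16,125; Pioneer Zone $46,550; East Township $7,750. Sum = $149,175.
Sum already equals the total — no adjustment.

Lakeview District: $78,750 | North Ward: $16,125 | Pioneer Zone: $46,550 | East Township: $7,750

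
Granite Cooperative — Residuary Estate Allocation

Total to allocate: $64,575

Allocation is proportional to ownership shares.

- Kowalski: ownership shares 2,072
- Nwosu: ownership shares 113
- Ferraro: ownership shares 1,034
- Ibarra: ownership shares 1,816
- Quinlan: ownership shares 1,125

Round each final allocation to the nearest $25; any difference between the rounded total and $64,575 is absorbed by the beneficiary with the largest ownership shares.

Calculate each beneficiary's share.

Sum of ownership shares: 2,072 + 113 + 1,034 + 1,816 + 1,125 = 6,160.
Unrounded shares: Kowalski 21,720.68; Nwosu 1,184.57; Ferraro 10,839.38; Ibarra 19,037.05; Quinlan 11,793.32.
After rounding ($25): Kowalski $21,725; Nwosu $1,175; Ferraro $10,850; Ibarra $19,025; Quinlan $11,800. Sum = $64,575.
No rounding difference to absorb.

Kowalski: $21,725 · Nwosu: $1,175 · Ferraro: $10,850 · Ibarra: $19,025 · Quinlan: $11,800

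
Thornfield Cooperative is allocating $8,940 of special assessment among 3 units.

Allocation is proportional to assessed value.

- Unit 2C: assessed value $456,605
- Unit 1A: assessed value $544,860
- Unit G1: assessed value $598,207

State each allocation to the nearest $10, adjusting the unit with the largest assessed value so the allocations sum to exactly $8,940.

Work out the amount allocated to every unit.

Unit 2C: $2,550; Unit 1A: $3,050; Unit G1: $3,340

Total assessed value = 456,605 + 544,860 + 598,207 = 1,599,672.
Proportional shares: Unit 2C 2,551.80; Unit 1A 3,045.03; Unit G1 3,343.17.
After rounding ($10): Unit 2C $2,550; Unit 1A $3,050; Unit G1 $3,340. Sum = $8,940.
Sum already equals the total — no adjustment.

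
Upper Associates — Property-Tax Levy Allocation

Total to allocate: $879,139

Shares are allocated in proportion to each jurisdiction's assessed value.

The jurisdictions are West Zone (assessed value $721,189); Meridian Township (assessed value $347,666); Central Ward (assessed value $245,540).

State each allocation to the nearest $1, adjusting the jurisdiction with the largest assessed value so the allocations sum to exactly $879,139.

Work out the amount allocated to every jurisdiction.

Sum of assessed value: 1,314,395.
Unrounded shares: West Zone 721,189/1,314,395 × $879,139 = 482,370.502; Meridian Township 347,666/1,314,395 × $879,139 = 232,537.97; Central Ward 245,540/1,314,395 × $879,139 = 164,230.53.
At nearest $1: West Zone $482,371; Meridian Township $232,538; Central Ward $164,231. Sum = $879,140.
Difference $879,139 − $879,140 = −$1 applied to largest assessed value (West Zone): West Zone becomes $482,370.

West Zone: $482,370; Meridian Township: $232,538; Central Ward: $164,231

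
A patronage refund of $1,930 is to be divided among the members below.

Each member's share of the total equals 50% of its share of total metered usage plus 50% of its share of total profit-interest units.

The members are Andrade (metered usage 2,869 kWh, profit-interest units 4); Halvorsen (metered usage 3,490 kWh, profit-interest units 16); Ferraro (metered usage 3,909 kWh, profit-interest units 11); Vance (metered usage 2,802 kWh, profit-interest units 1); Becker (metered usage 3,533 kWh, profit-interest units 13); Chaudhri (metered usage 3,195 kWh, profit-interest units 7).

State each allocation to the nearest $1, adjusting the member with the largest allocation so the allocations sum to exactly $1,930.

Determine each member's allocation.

Andrade: $214; Halvorsen: $467; Ferraro: $395; Vance: $155; Becker: $413; Chaudhri: $286

Totals — metered usage 19,798, profit-interest units 52.
Combined weights (50% metered usage + 50% profit-interest units): Andrade 0.1109; Halvorsen 0.2420; Ferraro 0.2045; Vance 0.0804; Becker 0.2142; Chaudhri 0.1480.
Raw shares: Andrade 214.07; Halvorsen 467.03; Ferraro 394.67; Vance 155.13; Becker 413.46; Chaudhri 285.64.
Rounded to nearest $1: Andrade $214; Halvorsen $467; Ferraro $395; Vance $155; Becker $413; Chaudhri $286. Sum = $1,930.
Rounded total matches; no reconciliation needed.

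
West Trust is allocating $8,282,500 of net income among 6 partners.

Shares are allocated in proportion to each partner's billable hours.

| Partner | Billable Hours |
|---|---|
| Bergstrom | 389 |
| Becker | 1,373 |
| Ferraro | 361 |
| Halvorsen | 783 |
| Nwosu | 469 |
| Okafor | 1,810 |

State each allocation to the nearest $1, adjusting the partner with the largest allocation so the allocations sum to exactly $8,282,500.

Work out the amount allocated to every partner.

Bergstrom: $621,387 · Becker: $2,193,225 · Ferraro: $576,660 · Halvorsen: $1,250,761 · Nwosu: $749,179 · Okafor: $2,891,288

Total billable hours = 5,185.
Raw shares: Bergstrom 389/5,185 × $8,282,500 = 621,387.17; Becker 1,373/5,185 × $8,282,500 = 2,193,225.17; Ferraro 361/5,185 × $8,282,500 = 576,660.08; Halvorsen 783/5,185 × $8,282,500 = 1,250,761.33; Nwosu 469/5,185 × $8,282,500 = 749,178.88; Okafor 1,810/5,185 × $8,282,500 = 2,891,287.37.
After rounding ($1): Bergstrom $621,387; Becker $2,193,225; Ferraro $576,660; Halvorsen $1,250,761; Nwosu $749,179; Okafor $2,891,287. Sum = $8,282,499.
Difference $8,282,500 − $8,282,499 = +$1 applied to largest allocation (Okafor): Okafor becomes $2,891,288.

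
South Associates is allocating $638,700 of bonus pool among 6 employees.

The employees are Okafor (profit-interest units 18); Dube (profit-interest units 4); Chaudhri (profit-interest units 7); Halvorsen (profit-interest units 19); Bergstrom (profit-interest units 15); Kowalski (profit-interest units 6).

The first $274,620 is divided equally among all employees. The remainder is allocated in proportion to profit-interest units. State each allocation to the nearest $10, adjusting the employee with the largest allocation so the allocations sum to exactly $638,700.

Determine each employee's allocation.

$274,620 shared equally gives $45,770 per employee.
Remainder $364,080 by profit-interest units (total 69): Okafor 94,977.39 → $94,980; Dube 21,106.09 → $21,110; Chaudhri 36,935.65 → $36,940; Halvorsen 100,253.91 → $100,250; Bergstrom 79,147.83 → $79,150; Kowalski 31,659.13 → $31,660.
Rounding difference −$10 on remainder applied to Halvorsen.
Totals: Okafor $45,770 + $94,980 = $140,750; Dube $45,770 + $21,110 = $66,880; Chaudhri $45,770 + $36,940 = $82,710; Halvorsen $45,770 + $100,240 = $146,010; Bergstrom $45,770 + $79,150 = $124,920; Kowalski $45,770 + $31,660 = $77,430.

Okafor: $140,750 | Dube: $66,880 | Chaudhri: $82,710 | Halvorsen: $146,010 | Bergstrom: $124,920 | Kowalski: $77,430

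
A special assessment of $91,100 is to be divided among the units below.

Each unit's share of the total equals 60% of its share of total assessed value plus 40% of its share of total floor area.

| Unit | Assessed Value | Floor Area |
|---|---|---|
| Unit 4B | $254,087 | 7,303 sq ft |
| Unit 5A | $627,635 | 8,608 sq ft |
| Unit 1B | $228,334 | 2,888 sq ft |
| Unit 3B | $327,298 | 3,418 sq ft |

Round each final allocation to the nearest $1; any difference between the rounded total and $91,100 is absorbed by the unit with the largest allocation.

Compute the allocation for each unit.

Unit 4B: $21,641 · Unit 5A: $37,986 · Unit 1B: $13,420 · Unit 3B: $18,053

Assessed value total 1,437,354; floor area total 22,217.
Combined weights (60% assessed value + 40% floor area): Unit 4B 0.2375; Unit 5A 0.4170; Unit 1B 0.1473; Unit 3B 0.1982.
Pro-rata amounts: Unit 4B 21,640.75; Unit 5A 37,986.55; Unit 1B 13,419.99; Unit 3B 18,052.71.
After rounding ($1): Unit 4B $21,641; Unit 5A $37,987; Unit 1B $13,420; Unit 3B $18,053. Sum = $91,101.
Difference $91,100 − $91,101 = −$1 applied to largest allocation (Unit 5A): Unit 5A becomes $37,986.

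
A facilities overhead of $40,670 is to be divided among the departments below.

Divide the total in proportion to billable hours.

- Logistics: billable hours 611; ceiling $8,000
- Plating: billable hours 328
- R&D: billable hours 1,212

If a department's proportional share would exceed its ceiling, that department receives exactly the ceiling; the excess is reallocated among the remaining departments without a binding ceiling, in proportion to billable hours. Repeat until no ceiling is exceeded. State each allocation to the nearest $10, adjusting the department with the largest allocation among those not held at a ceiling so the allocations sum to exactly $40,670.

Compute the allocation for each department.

Total billable hours = 2,151.
Unconstrained shares: Logistics 11,552.47; Plating 6,201.66; R&D 22,915.87.
Capped: Logistics ($8,000); balance $32,670 reallocated over remaining billable hours 1,540.
Shares after redistribution: Plating 6,958.29 → $6,960; R&D 25,711.71 → $25,710.

Logistics: $8,000 · Plating: $6,960 · R&D: $25,710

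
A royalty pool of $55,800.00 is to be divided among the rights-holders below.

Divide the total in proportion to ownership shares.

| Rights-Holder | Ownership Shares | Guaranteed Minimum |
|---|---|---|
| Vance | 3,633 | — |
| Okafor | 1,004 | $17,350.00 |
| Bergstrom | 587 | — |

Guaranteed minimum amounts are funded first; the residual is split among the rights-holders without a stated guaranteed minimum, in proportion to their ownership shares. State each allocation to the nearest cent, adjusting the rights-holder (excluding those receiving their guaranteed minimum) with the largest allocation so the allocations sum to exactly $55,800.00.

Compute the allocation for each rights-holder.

Vance: $33,101.62 · Okafor: $17,350.00 · Bergstrom: $5,348.38

Minimums first: Okafor $17,350.00. Residual $38,450.00.
Residual split over remaining ownership shares 4,220: Vance 33,101.6232 → $33,101.62; Bergstrom 5,348.3768 → $5,348.38.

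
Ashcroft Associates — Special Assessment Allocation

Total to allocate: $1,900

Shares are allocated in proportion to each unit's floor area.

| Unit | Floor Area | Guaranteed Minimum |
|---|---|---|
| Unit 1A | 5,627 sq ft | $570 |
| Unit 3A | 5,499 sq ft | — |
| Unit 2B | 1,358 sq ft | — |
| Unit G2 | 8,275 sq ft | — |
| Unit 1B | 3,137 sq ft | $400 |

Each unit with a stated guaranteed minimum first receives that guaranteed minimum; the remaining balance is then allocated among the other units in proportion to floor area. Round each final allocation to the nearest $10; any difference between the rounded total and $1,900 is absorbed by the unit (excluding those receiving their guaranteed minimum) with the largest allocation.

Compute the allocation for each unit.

Fund the minimums — Unit 1A $570; Unit 1B $400. Residual $930.
Residual split over remaining floor area 15,132: Unit 3A 337.96 → $340; Unit 2B 83.46 → $80; Unit G2 508.57 → $510.

Unit 1A: $570 · Unit 3A: $340 · Unit 2B: $80 · Unit G2: $510 · Unit 1B: $400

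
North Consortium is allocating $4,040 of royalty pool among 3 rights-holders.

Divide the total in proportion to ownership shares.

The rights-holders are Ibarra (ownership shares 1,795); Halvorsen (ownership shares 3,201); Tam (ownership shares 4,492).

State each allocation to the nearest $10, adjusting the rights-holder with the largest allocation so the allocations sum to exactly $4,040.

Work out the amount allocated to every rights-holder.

Sum of ownership shares: 9,488.
Pro-rata amounts: Ibarra 1,795/9,488 × $4,040 = 764.31; Halvorsen 3,201/9,488 × $4,040 = 1,362.99; Tam 4,492/9,488 × $4,040 = 1,912.70.
Rounded to nearest $10: Ibarra $760; Halvorsen $1,360; Tam $1,910. Sum = $4,030.
Difference $4,040 − $4,030 = +$10 applied to largest allocation (Tam): Tam becomes $1,920.

Ibarra: $760 | Halvorsen: $1,360 | Tam: $1,920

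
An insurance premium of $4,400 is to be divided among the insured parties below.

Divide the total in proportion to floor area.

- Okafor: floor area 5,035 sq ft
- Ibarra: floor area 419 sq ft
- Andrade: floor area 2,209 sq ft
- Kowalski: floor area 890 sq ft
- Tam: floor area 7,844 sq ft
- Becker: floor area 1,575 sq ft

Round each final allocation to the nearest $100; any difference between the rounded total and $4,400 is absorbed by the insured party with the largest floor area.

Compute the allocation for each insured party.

Sum of floor area: 17,972.
Proportional shares: Okafor 5,035/17,972 × $4,400 = 1,232.70; Ibarra 419/17,972 × $4,400 = 102.58; Andrade 2,209/17,972 × $4,400 = 540.82; Kowalski 890/17,972 × $4,400 = 217.89; Tam 7,844/17,972 × $4,400 = 1,920.41; Becker 1,575/17,972 × $4,400 = 385.60.
At nearest $100: Okafor $1,200; Ibarra $100; Andrade $500; Kowalski $200; Tam $1,900; Becker $400. Sum = $4,300.
Difference $4,400 − $4,300 = +$100 applied to largest floor area (Tam): Tam becomes $2,000.

Okafor: $1,200; Ibarra: $100; Andrade: $500; Kowalski: $200; Tam: $2,000; Becker: $400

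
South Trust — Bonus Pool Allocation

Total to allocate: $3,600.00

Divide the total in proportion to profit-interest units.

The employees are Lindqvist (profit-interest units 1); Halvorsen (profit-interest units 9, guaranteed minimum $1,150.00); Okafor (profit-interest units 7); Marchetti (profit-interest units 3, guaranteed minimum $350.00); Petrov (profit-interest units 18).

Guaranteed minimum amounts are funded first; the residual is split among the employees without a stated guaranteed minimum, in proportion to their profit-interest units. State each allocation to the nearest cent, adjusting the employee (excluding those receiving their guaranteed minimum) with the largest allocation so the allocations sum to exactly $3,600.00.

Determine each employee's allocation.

Fund the minimums — Halvorsen $1,150.00; Marchetti $350.00. Remaining pool $2,100.00.
Remaining pool split over remaining profit-interest units 26: Lindqvist 80.7692 → $80.77; Okafor 565.3846 → $565.38; Petrov 1,453.8462 → $1,453.85.

Lindqvist: $80.77 | Halvorsen: $1,150.00 | Okafor: $565.38 | Marchetti: $350.00 | Petrov: $1,453.85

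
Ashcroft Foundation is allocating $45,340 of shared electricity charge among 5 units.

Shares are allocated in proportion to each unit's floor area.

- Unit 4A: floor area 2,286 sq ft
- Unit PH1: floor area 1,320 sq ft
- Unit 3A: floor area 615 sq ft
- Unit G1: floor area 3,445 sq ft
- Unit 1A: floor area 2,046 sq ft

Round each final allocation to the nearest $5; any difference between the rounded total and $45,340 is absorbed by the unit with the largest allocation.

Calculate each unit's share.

Unit 4A: $10,670 | Unit PH1: $6,160 | Unit 3A: $2,870 | Unit G1: $16,090 | Unit 1A: $9,550

Sum of floor area: 9,712.
Raw shares: Unit 4A 2,286/9,712 × $45,340 = 10,672.08; Unit PH1 1,320/9,712 × $45,340 = 6,162.36; Unit 3A 615/9,712 × $45,340 = 2,871.10; Unit G1 3,445/9,712 × $45,340 = 16,082.82; Unit 1A 2,046/9,712 × $45,340 = 9,551.65.
After rounding ($5): Unit 4A $10,670; Unit PH1 $6,160; Unit 3A $2,870; Unit G1 $16,085; Unit 1A $9,550. Sum = $45,335.
Difference $45,340 − $45,335 = +$5 applied to largest allocation (Unit G1): Unit G1 becomes $16,090.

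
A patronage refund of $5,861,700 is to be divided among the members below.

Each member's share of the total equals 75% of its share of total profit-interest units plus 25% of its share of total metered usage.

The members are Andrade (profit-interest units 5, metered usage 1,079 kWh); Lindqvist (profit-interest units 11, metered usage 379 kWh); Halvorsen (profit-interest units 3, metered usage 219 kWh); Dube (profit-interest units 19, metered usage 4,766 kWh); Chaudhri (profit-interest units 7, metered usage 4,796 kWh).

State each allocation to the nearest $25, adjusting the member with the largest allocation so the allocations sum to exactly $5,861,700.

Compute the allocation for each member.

Totals — profit-interest units 45, metered usage 11,239.
Blended shares (75% profit-interest units + 25% metered usage): Andrade 0.1073; Lindqvist 0.1918; Halvorsen 0.0549; Dube 0.4227; Chaudhri 0.2233.
Unrounded shares: Andrade 629,163.10; Lindqvist 1,124,061.86; Halvorsen 321,639.86; Dube 2,477,631.78; Chaudhri 1,309,203.40.
Rounded to nearest $25: Andrade $629,175; Lindqvist $1,124,050; Halvorsen $321,650; Dube $2,477,625; Chaudhri $1,309,200. Sum = $5,861,700.
No rounding difference to absorb.

Andrade: $629,175 · Lindqvist: $1,124,050 · Halvorsen: $321,650 · Dube: $2,477,625 · Chaudhri: $1,309,200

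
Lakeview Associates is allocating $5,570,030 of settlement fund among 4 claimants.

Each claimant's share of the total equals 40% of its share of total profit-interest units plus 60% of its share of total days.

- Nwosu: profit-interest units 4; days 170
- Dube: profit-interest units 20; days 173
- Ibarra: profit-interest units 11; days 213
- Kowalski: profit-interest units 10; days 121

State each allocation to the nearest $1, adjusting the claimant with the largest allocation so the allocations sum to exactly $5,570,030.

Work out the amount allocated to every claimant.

Nwosu: $1,037,252; Dube: $1,844,244; Ibarra: $1,596,102; Kowalski: $1,092,432

Profit-interest units total 45; days total 677.
Blended shares (40% profit-interest units + 60% days): Nwosu 0.1862; Dube 0.3311; Ibarra 0.2866; Kowalski 0.1961.
Unrounded shares: Nwosu 1,037,252.39; Dube 1,844,243.97; Ibarra 1,596,102.02; Kowalski 1,092,431.62.
At nearest $1: Nwosu $1,037,252; Dube $1,844,244; Ibarra $1,596,102; Kowalski $1,092,432. Sum = $5,570,030.
Sum already equals the total — no adjustment.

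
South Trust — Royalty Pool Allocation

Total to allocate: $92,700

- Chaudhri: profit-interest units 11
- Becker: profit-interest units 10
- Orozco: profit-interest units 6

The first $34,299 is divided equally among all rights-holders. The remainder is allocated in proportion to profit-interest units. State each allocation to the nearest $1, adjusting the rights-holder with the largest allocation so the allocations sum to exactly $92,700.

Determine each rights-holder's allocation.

Chaudhri: $35,226 | Becker: $33,063 | Orozco: $24,411

$34,299 shared equally gives $11,433 per rights-holder.
Remainder $58,401 by profit-interest units (total 27): Chaudhri 23,793.00 → $23,793; Becker 21,630.00 → $21,630; Orozco 12,978.00 → $12,978.
Totals: Chaudhri $11,433 + $23,793 = $35,226; Becker $11,433 + $21,630 = $33,063; Orozco $11,433 + $12,978 = $24,411.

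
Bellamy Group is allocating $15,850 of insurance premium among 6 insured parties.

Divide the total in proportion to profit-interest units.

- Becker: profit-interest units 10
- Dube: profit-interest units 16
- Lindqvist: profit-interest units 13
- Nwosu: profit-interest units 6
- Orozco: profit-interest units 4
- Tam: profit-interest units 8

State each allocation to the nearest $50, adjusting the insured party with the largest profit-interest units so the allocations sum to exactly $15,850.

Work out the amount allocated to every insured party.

Becker: $2,800; Dube: $4,500; Lindqvist: $3,600; Nwosu: $1,650; Orozco: $1,100; Tam: $2,200

Profit-interest units total: 57.
Raw shares: Becker 10/57 × $15,850 = 2,780.70; Dube 16/57 × $15,850 = 4,449.12; Lindqvist 13/57 × $15,850 = 3,614.91; Nwosu 6/57 × $15,850 = 1,668.42; Orozco 4/57 × $15,850 = 1,112.28; Tam 8/57 × $15,850 = 2,224.56.
At nearest $50: Becker $2,800; Dube $4,450; Lindqvist $3,600; Nwosu $1,650; Orozco $1,100; Tam $2,200. Sum = $15,800.
Difference $15,850 − $15,800 = +$50 applied to largest profit-interest units (Dube): Dube becomes $4,500.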